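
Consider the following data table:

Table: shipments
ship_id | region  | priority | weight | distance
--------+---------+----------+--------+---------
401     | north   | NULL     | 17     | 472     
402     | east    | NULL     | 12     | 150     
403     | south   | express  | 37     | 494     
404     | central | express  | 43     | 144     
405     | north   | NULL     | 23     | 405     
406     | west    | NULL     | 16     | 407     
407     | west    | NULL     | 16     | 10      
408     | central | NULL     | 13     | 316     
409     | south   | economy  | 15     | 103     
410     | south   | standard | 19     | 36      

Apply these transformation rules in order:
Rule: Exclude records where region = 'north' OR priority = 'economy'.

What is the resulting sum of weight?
156

Step 1: Find records where region = 'north' OR priority = 'economy'
Step 2: 3 records match, summing to 55
Step 3: Original sum: 211
Step 4: Remaining sum = 211 - 55 = 156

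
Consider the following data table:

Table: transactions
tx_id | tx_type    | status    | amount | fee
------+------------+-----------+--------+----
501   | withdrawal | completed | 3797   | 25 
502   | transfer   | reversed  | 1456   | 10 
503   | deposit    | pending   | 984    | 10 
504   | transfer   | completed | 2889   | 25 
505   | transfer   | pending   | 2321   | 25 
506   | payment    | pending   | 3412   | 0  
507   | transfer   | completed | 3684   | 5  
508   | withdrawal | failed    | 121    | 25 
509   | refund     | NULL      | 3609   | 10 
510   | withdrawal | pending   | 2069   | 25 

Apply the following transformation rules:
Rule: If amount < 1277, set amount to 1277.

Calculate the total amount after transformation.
25791

Step 1: 2 records have amount < 1277
Step 2: These records originally summed to 1105
Step 3: After setting to minimum: 2 × 1277 = 2554
Step 4: Unaffected records sum: 23237
Step 5: Final sum = 2554 + 23237 = 25791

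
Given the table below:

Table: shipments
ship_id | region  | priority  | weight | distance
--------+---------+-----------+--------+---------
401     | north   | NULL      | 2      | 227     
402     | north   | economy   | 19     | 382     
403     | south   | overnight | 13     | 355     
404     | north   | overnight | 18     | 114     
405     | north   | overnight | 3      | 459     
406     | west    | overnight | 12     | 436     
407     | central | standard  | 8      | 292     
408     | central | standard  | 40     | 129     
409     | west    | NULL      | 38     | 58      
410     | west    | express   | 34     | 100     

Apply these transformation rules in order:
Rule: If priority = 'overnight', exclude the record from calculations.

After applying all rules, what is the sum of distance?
1188

Step 1: Identify records where priority = 'overnight'
Step 2: The excluded records sum to 1364
Step 3: Original total distance = 2552
Step 4: Remaining total = 2552 - 1364 = 1188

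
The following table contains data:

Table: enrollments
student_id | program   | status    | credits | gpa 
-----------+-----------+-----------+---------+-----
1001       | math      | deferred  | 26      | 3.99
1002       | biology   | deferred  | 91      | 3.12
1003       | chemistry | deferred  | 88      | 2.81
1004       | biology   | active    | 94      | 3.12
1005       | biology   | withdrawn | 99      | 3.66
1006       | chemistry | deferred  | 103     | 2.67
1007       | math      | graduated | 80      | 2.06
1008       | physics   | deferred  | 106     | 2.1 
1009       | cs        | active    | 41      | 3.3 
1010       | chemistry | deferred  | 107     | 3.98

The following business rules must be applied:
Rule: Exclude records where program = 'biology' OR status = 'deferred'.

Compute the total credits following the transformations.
121

Step 1: Find records where program = 'biology' OR status = 'deferred'
Step 2: 8 records match, summing to 714
Step 3: Original sum: 835
Step 4: Remaining sum = 835 - 714 = 121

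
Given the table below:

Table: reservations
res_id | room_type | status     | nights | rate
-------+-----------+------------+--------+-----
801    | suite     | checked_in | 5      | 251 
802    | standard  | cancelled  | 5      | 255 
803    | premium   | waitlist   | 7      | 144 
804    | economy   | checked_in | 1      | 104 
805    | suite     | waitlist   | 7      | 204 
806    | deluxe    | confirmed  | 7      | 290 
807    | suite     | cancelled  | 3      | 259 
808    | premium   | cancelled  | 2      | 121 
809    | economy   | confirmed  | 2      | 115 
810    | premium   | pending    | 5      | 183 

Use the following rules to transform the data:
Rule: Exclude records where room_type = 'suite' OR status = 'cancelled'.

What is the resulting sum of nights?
22

Step 1: Find records where room_type = 'suite' OR status = 'cancelled'
Step 2: 5 records match, summing to 22
Step 3: Original sum: 44
Step 4: Remaining sum = 44 - 22 = 22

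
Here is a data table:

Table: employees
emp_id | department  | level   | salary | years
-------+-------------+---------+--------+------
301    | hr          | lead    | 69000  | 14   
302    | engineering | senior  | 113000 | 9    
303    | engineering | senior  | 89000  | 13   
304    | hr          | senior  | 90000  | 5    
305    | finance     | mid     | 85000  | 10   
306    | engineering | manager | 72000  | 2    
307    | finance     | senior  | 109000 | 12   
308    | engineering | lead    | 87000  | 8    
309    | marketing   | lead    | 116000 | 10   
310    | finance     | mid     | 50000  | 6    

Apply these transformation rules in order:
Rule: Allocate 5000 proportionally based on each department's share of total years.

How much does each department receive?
engineering: 1797.75, finance: 1573.03, hr: 1067.42, marketing: 561.8

Step 1: Calculate total years = 89
Step 2: Calculate each department's proportion:
  engineering: 32/89 = 35.96% → 1797.75
  finance: 28/89 = 31.46% → 1573.03
  hr: 19/89 = 21.35% → 1067.42
  marketing: 10/89 = 11.24% → 561.8
Step 3: Verify: sum of allocations ≈ 5000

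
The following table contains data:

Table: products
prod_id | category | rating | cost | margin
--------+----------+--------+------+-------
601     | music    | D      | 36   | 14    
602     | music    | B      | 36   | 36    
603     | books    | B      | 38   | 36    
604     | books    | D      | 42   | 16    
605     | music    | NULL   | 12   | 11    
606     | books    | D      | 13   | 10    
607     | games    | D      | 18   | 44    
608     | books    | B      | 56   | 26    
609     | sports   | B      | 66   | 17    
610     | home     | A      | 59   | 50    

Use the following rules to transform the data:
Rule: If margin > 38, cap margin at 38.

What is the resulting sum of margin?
242

Step 1: 2 records have margin > 38
Step 2: These records originally summed to 94
Step 3: After capping: 2 × 38 = 76
Step 4: Unaffected records sum: 166
Step 5: Final sum = 76 + 166 = 242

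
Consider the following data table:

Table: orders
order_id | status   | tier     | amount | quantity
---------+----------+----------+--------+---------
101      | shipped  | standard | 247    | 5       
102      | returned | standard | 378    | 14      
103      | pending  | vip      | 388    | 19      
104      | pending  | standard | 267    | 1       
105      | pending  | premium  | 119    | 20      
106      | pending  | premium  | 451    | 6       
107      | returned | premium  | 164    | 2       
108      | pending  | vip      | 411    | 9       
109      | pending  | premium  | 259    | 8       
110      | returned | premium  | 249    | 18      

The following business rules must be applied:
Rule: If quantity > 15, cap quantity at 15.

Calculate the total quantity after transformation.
90

Step 1: 3 records have quantity > 15
Step 2: These records originally summed to 57
Step 3: After capping: 3 × 15 = 45
Step 4: Unaffected records sum: 45
Step 5: Final sum = 45 + 45 = 90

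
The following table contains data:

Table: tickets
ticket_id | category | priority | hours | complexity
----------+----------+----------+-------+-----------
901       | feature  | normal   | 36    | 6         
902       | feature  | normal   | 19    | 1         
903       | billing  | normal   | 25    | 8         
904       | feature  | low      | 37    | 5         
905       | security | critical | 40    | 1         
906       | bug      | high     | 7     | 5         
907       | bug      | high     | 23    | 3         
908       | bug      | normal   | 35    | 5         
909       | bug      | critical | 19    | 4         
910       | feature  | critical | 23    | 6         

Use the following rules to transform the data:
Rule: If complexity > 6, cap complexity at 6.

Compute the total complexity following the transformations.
42

Step 1: 1 records have complexity > 6
Step 2: These records originally summed to 8
Step 3: After capping: 1 × 6 = 6
Step 4: Unaffected records sum: 36
Step 5: Final sum = 6 + 36 = 42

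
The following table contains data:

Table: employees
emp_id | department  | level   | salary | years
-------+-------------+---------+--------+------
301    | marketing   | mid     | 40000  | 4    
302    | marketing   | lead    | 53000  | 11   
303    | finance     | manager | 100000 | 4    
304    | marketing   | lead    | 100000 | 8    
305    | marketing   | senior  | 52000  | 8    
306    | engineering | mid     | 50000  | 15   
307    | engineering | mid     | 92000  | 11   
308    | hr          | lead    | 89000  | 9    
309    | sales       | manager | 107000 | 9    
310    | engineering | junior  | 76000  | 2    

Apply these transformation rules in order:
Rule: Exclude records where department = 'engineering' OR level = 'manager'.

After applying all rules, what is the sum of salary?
334000

Step 1: Find records where department = 'engineering' OR level = 'manager'
Step 2: 5 records match, summing to 425000
Step 3: Original sum: 759000
Step 4: Remaining sum = 759000 - 425000 = 334000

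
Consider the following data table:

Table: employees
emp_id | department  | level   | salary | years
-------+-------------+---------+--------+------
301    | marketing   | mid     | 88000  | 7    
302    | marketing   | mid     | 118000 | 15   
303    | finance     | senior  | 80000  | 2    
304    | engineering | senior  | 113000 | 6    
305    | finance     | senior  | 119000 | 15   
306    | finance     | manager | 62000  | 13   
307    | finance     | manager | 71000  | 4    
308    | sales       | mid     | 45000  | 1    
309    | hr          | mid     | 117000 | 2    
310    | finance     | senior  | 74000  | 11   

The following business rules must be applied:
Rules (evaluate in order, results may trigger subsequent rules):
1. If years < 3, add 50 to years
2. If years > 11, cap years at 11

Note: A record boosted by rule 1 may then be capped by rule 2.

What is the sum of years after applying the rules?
94

Step 1: Apply rule 1 to records with years < 3
  - 3 records get bonus of 50
  - Of these, 3 records then exceed 11 and get capped
Step 2: Apply rule 2 to records with years > 11
  - 3 records (original) are capped
Step 3: Calculate final sum = 94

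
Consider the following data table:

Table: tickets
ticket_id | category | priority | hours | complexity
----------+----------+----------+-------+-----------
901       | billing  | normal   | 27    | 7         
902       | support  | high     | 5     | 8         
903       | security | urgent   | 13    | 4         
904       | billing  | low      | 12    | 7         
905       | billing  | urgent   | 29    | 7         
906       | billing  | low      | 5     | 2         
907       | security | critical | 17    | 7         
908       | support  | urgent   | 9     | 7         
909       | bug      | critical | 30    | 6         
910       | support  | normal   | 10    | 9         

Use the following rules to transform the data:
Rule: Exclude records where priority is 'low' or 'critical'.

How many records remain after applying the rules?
6

Step 1: Count records to exclude
  - 2 (low) + 2 (critical) = 4 records
Step 2: Total records: 10
Step 3: Remaining = 10 - 4 = 6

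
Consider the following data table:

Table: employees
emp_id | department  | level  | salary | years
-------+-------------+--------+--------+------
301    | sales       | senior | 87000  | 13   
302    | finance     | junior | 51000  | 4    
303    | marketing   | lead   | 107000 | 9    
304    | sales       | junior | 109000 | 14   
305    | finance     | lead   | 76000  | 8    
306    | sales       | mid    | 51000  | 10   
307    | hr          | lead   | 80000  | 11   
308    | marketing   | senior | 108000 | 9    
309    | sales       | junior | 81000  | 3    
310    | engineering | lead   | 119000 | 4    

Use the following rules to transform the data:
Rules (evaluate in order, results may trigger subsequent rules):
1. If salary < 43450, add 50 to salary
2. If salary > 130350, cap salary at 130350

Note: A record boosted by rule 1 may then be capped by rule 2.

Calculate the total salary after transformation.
869000

Step 1: Apply rule 1 to records with salary < 43450
  - 0 records get bonus of 50
  - Of these, 0 records then exceed 130350 and get capped
Step 2: Apply rule 2 to records with salary > 130350
  - 0 records (original) are capped
Step 3: Calculate final sum = 869000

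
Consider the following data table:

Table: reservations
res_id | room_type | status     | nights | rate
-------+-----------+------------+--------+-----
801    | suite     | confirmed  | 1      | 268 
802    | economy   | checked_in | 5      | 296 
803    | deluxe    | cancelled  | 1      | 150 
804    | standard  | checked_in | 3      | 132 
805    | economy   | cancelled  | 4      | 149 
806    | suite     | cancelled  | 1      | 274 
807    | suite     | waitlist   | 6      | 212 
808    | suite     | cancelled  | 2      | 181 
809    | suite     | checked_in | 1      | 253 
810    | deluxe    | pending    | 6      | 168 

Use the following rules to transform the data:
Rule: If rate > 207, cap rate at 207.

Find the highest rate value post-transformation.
207

Step 1: Original maximum rate = 296
Step 2: Apply cap at 207
Step 3: 5 records had rate > 207 and were capped
Step 4: Maximum after transformation = 207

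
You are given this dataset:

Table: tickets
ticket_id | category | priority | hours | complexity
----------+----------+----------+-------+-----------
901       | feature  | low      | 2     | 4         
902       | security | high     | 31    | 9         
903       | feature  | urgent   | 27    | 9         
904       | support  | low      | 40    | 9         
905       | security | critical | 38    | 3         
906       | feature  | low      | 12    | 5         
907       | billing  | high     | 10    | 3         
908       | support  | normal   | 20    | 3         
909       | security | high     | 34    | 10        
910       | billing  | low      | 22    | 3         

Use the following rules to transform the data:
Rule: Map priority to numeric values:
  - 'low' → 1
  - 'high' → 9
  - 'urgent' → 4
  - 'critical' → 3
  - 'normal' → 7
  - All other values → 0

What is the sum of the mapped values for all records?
45

Step 1: Apply mapping to each record
Step 2: Count by status:
  'low': 4 records × 1 = 4
  'high': 3 records × 9 = 27
  'urgent': 1 records × 4 = 4
  'critical': 1 records × 3 = 3
  'normal': 1 records × 7 = 7
Step 3: Sum all mapped values = 45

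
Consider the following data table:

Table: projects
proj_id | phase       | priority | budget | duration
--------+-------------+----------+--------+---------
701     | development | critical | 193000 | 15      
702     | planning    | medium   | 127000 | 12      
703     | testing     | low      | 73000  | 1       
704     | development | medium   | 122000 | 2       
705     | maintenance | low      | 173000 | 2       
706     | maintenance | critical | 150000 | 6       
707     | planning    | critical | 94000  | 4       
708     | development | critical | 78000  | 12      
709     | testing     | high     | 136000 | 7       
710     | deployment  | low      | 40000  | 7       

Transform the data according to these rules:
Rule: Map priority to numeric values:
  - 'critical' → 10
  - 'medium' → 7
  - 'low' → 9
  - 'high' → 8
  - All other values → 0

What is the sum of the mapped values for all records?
89

Step 1: Apply mapping to each record
Step 2: Count by status:
  'critical': 4 records × 10 = 40
  'medium': 2 records × 7 = 14
  'low': 3 records × 9 = 27
  'high': 1 records × 8 = 8
Step 3: Sum all mapped values = 89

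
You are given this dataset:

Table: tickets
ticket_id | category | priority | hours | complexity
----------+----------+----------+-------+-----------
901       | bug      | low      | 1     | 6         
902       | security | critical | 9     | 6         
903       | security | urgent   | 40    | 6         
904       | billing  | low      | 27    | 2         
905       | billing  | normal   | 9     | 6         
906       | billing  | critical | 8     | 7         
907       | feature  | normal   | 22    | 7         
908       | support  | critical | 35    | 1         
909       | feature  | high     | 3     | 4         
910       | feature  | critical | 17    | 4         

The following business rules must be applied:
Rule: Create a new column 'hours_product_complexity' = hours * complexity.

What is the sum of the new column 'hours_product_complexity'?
733

Step 1: For each record, compute hours * complexity
Example calculations:
  1 * 6 = 6
  9 * 6 = 54
  40 * 6 = 240
  ...
Step 2: Sum all derived values
Step 3: Total = 733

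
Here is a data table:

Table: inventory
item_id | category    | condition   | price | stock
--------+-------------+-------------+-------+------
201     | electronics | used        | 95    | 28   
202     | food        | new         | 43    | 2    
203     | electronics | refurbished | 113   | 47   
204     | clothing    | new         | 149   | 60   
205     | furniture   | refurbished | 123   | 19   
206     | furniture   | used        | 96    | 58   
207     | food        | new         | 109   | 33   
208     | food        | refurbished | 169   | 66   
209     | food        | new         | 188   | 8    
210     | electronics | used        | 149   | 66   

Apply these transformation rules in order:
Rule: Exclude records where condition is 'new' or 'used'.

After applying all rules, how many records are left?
3

Step 1: Count records to exclude
  - 4 (new) + 3 (used) = 7 records
Step 2: Total records: 10
Step 3: Remaining = 10 - 7 = 3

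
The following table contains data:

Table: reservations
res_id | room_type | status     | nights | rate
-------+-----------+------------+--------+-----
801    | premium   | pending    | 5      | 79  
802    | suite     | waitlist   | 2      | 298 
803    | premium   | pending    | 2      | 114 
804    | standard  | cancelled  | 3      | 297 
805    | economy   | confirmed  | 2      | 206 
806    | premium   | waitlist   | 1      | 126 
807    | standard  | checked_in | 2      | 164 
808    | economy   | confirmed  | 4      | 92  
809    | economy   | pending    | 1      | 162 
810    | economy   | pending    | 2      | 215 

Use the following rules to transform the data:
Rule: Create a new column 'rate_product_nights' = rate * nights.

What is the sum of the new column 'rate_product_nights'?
3936

Step 1: For each record, compute rate * nights
Example calculations:
  79 * 5 = 395
  298 * 2 = 596
  114 * 2 = 228
  ...
Step 2: Sum all derived values
Step 3: Total = 3936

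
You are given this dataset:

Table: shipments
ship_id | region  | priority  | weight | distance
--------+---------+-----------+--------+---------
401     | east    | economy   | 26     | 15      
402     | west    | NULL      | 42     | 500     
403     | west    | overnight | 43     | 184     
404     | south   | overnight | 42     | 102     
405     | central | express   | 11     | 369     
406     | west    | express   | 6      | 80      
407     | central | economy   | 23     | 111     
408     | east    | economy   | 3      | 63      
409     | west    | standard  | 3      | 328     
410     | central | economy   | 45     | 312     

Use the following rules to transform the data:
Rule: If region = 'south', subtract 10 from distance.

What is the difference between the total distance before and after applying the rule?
10

Step 1: Original sum of distance = 2064
Step 2: 1 records have region = 'south'
Step 3: Each affected record changes by -10
Step 4: Total change = 1 × -10 = -10
Step 5: New sum = 2064 + -10 = 2054
Step 6: Difference = |2054 - 2064| = 10
        (Sum decreased by 10)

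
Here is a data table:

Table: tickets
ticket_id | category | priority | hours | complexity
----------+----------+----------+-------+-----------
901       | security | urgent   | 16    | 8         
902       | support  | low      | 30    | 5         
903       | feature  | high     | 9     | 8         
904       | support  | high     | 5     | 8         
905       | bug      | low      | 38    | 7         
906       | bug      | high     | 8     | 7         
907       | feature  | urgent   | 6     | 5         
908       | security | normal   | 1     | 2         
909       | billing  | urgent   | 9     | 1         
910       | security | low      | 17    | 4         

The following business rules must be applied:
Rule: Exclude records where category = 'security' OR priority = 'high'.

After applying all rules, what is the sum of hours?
83

Step 1: Find records where category = 'security' OR priority = 'high'
Step 2: 6 records match, summing to 56
Step 3: Original sum: 139
Step 4: Remaining sum = 139 - 56 = 83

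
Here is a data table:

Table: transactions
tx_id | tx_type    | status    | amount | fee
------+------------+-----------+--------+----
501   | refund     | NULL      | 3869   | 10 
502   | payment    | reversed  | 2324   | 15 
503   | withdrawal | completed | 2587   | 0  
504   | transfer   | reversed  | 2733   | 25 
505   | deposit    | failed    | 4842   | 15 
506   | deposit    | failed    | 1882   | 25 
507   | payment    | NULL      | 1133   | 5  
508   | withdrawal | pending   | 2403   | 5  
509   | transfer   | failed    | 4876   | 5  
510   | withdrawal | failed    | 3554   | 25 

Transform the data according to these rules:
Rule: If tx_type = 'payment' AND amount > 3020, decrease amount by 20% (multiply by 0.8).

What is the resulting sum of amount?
30203

Step 1: Find records where tx_type = 'payment' AND amount > 3020
Step 2: 0 records match, summing to 0
Step 3: After multiplier: 0 × 0.8 = 0.0
Step 4: Unaffected records sum: 30203
Step 5: Final sum = 0.0 + 30203 = 30203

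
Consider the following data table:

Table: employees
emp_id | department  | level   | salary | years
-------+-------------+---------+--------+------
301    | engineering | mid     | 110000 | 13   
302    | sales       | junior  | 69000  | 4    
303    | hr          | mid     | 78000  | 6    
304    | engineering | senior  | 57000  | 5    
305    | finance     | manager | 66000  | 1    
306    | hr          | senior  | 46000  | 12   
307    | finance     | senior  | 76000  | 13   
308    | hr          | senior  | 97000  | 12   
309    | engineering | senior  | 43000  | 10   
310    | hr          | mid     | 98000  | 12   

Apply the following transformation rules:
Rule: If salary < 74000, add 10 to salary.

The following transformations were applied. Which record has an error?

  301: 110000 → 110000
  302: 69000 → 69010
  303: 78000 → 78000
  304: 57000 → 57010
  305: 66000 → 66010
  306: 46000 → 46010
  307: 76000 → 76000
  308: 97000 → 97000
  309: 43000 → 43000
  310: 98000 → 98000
Record 309 has an error. The correct transformed value should be 43010, not 43000.

Step 1: Check each record against the rule
Step 2: Record 309 has salary = 43000
Step 3: Since 43000 < 74000, the bonus should have been applied
Step 4: Correct value = 43010, but claimed value = 43000
Conclusion: Record 309 has the error.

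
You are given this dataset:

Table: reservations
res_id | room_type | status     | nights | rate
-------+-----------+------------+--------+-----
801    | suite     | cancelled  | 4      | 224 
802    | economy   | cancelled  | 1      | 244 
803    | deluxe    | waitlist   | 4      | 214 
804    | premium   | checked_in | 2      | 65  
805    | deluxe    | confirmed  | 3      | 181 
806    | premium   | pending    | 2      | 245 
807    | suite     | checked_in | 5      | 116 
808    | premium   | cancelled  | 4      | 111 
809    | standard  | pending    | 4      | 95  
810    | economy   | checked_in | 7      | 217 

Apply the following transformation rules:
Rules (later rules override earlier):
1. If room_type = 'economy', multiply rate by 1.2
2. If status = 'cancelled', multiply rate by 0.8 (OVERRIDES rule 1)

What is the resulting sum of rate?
1639.6

Step 1: Rule 2 takes priority for records with status = 'cancelled'
  - 3 records: 579 × 0.8 = 463.2
Step 2: Rule 1 applies to remaining records with room_type = 'economy'
  - 1 records: 217 × 1.2 = 260.4
Step 3: Other records unchanged: 916
Step 4: Final sum = 463.2 + 260.4 + 916 = 1639.6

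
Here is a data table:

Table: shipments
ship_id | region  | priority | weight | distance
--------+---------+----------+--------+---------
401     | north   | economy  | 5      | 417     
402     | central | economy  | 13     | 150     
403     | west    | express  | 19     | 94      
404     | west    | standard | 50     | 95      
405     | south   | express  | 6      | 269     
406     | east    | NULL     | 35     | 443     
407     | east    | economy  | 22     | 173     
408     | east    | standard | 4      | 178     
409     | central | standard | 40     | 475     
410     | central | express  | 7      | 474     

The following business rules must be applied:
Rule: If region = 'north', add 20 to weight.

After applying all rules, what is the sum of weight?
221

Step 1: Count records where region = 'north': 1
Step 2: Total bonus added: 1 × 20 = 20
Step 3: Original sum of weight: 201
Step 4: Final sum = 201 + 20 = 221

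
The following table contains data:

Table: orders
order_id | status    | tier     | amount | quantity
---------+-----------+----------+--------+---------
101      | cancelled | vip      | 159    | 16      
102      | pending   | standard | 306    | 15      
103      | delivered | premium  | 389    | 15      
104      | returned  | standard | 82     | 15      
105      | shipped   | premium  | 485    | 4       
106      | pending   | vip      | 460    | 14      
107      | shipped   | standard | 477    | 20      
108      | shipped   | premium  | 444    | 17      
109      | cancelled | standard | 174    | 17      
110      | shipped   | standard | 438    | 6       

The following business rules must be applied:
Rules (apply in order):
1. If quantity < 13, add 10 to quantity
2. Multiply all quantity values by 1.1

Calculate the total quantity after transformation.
174.9

Step 1: Apply Rule 1 - Add 10 to records with quantity < 13
  - 2 records affected: 10 + (2 × 10) = 30
  - Unaffected records: 129
  - Sum after Rule 1: 159
Step 2: Apply Rule 2 - Multiply all by 1.1
  - 159 × 1.1 = 174.9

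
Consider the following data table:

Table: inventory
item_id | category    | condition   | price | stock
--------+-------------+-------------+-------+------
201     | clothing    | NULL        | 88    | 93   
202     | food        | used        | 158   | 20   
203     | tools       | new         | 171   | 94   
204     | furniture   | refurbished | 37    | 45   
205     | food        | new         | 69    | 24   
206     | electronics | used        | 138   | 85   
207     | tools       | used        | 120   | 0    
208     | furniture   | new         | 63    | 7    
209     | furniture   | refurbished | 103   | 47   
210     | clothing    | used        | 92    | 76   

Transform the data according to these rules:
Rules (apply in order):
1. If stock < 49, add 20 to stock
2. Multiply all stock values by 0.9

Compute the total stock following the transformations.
549.9

Step 1: Apply Rule 1 - Add 20 to records with stock < 49
  - 6 records affected: 143 + (6 × 20) = 263
  - Unaffected records: 348
  - Sum after Rule 1: 611
Step 2: Apply Rule 2 - Multiply all by 0.9
  - 611 × 0.9 = 549.9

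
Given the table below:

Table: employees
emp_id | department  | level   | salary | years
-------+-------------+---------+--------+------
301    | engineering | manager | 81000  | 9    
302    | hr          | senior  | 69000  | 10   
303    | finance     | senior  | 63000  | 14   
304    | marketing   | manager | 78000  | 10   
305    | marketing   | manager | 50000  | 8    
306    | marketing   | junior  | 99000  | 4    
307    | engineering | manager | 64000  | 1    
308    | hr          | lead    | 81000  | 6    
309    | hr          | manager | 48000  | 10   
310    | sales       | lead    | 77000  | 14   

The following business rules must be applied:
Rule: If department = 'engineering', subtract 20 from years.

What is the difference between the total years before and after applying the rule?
40

Step 1: Original sum of years = 86
Step 2: 2 records have department = 'engineering'
Step 3: Each affected record changes by -20
Step 4: Total change = 2 × -20 = -40
Step 5: New sum = 86 + -40 = 46
Step 6: Difference = |46 - 86| = 40
        (Sum decreased by 40)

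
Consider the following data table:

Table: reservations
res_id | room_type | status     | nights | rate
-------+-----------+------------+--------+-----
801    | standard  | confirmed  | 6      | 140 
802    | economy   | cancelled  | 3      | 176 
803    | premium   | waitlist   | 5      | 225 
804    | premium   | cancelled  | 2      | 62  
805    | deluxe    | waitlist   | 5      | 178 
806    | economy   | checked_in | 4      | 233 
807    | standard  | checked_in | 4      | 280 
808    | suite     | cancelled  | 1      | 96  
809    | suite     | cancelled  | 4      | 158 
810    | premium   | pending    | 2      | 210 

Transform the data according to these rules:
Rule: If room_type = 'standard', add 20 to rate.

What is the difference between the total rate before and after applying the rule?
40

Step 1: Original sum of rate = 1758
Step 2: 2 records have room_type = 'standard'
Step 3: Each affected record changes by 20
Step 4: Total change = 2 × 20 = 40
Step 5: New sum = 1758 + 40 = 1798
Step 6: Difference = |1798 - 1758| = 40
        (Sum increased by 40)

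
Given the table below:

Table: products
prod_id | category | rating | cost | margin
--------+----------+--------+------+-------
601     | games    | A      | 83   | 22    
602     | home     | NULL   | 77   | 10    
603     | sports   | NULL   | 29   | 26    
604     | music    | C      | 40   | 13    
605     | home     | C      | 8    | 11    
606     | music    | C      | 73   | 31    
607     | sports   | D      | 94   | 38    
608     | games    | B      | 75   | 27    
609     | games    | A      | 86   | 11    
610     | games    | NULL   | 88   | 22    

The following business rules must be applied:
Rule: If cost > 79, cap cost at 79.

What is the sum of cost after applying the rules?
618

Step 1: 4 records have cost > 79
Step 2: These records originally summed to 351
Step 3: After capping: 4 × 79 = 316
Step 4: Unaffected records sum: 302
Step 5: Final sum = 316 + 302 = 618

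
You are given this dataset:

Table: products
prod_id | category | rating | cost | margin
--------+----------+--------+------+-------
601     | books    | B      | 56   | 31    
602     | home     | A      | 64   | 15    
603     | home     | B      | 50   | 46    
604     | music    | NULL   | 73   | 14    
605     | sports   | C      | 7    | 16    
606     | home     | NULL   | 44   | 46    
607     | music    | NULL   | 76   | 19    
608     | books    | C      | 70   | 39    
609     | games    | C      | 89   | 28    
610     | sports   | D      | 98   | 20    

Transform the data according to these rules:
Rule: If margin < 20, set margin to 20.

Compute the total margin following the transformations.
290

Step 1: 4 records have margin < 20
Step 2: These records originally summed to 64
Step 3: After setting to minimum: 4 × 20 = 80
Step 4: Unaffected records sum: 210
Step 5: Final sum = 80 + 210 = 290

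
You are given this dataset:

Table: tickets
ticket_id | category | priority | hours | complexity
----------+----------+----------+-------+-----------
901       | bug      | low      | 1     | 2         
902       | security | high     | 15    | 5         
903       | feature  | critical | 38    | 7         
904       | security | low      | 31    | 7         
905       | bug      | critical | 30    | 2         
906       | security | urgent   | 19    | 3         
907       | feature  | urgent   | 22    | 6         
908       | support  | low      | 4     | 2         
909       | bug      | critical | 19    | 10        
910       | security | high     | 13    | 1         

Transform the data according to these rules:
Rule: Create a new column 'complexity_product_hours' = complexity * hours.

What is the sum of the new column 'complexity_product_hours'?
1020

Step 1: For each record, compute complexity * hours
Example calculations:
  2 * 1 = 2
  5 * 15 = 75
  7 * 38 = 266
  ...
Step 2: Sum all derived values
Step 3: Total = 1020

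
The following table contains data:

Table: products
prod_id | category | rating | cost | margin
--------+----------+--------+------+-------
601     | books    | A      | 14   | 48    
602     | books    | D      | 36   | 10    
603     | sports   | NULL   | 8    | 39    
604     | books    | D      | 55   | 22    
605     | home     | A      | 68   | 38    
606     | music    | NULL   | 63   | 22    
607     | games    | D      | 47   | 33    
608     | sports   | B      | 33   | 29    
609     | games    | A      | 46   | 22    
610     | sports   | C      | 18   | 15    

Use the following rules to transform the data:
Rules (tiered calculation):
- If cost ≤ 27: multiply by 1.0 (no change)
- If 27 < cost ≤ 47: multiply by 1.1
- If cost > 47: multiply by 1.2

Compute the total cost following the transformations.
441.4

Step 1: Tier 1 (cost ≤ 27): 3 records, sum = 40 × 1.0 = 40.0
Step 2: Tier 2 (27 < cost ≤ 47): 4 records, sum = 162 × 1.1 = 178.2
Step 3: Tier 3 (cost > 47): 3 records, sum = 186 × 1.2 = 223.2
Step 4: Final sum = 40.0 + 178.2 + 223.2 = 441.4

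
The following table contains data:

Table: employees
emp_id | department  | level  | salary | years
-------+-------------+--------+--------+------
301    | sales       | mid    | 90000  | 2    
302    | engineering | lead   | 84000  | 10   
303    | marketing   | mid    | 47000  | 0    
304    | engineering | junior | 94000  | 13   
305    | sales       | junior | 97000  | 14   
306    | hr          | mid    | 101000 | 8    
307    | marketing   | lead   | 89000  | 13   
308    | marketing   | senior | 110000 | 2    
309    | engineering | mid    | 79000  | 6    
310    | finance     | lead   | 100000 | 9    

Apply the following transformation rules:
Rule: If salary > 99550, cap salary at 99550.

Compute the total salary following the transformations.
878650

Step 1: 3 records have salary > 99550
Step 2: These records originally summed to 311000
Step 3: After capping: 3 × 99550 = 298650
Step 4: Unaffected records sum: 580000
Step 5: Final sum = 298650 + 580000 = 878650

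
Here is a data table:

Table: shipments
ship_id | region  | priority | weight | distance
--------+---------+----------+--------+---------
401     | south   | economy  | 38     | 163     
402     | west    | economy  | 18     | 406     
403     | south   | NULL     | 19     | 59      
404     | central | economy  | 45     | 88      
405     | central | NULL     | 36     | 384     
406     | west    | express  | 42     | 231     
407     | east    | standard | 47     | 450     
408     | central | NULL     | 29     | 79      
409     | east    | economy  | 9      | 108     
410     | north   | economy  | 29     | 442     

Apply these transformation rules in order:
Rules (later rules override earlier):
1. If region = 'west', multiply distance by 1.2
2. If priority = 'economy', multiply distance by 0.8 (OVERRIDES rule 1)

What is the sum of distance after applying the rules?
2214.8

Step 1: Rule 2 takes priority for records with priority = 'economy'
  - 5 records: 1207 × 0.8 = 965.6
Step 2: Rule 1 applies to remaining records with region = 'west'
  - 1 records: 231 × 1.2 = 277.2
Step 3: Other records unchanged: 972
Step 4: Final sum = 965.6 + 277.2 + 972 = 2214.8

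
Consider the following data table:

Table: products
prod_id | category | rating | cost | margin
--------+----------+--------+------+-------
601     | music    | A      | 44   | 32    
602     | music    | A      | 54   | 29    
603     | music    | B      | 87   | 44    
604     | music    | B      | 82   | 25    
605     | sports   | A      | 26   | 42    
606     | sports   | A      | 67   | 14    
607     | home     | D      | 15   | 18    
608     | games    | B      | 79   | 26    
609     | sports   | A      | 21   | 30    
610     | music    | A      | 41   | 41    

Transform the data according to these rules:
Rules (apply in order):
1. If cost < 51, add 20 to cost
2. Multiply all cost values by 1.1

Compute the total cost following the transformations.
677.6

Step 1: Apply Rule 1 - Add 20 to records with cost < 51
  - 5 records affected: 147 + (5 × 20) = 247
  - Unaffected records: 369
  - Sum after Rule 1: 616
Step 2: Apply Rule 2 - Multiply all by 1.1
  - 616 × 1.1 = 677.6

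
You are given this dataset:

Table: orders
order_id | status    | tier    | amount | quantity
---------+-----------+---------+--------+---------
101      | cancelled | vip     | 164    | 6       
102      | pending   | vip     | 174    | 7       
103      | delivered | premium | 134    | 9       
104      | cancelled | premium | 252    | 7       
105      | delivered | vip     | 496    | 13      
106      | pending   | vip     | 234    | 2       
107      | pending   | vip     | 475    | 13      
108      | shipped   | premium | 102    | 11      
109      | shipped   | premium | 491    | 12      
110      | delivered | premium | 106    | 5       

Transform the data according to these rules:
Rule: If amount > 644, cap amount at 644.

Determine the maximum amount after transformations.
496

Step 1: Original maximum amount = 496
Step 2: Check cap of 644 against maximum
Step 3: No records exceed the cap (max 496 <= cap 644), so no capping applies
Step 4: Maximum after transformation = 496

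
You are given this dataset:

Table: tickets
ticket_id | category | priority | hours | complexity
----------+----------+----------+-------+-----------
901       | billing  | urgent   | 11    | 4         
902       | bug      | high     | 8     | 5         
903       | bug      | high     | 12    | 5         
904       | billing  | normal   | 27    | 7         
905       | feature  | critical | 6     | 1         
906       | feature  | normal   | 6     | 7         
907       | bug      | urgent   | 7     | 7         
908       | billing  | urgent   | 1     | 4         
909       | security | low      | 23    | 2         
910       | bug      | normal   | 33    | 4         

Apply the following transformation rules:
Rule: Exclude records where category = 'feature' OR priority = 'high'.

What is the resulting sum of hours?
102

Step 1: Find records where category = 'feature' OR priority = 'high'
Step 2: 4 records match, summing to 32
Step 3: Original sum: 134
Step 4: Remaining sum = 134 - 32 = 102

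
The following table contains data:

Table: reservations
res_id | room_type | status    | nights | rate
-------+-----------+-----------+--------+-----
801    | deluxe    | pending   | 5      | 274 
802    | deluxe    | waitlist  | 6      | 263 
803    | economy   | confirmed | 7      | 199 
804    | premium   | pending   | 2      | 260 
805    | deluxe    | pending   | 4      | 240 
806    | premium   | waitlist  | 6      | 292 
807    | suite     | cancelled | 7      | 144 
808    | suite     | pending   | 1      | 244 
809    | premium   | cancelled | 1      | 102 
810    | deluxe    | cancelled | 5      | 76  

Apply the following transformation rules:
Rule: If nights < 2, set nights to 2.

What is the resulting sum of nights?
46

Step 1: 2 records have nights < 2
Step 2: These records originally summed to 2
Step 3: After setting to minimum: 2 × 2 = 4
Step 4: Unaffected records sum: 42
Step 5: Final sum = 4 + 42 = 46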